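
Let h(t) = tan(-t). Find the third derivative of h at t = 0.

From the series, [t^3] h = -1/3; multiply by 3! = 6 to get -2.

-2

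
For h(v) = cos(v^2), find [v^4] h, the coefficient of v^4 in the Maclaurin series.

-1/2

h(0) = 1
h′(0) = 0
h′′(0) = 0
h′′′(0) = 0
h^(4)(0) = -12
So c_4 = h^(4)(0)/4! = -1/2.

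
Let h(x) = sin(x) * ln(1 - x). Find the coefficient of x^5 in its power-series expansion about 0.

Multiply the two series term by term and collect like powers.
[x^0] = 0;  [x^1] = 0;  [x^2] = -1;  [x^3] = -1/2;  [x^4] = -1/6;  [x^5] = -1/6.

-1/6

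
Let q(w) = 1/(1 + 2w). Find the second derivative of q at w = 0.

8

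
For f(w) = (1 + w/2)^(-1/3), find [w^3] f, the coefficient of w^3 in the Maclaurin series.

Use the known series and substitute for the argument.
[w^0] = 1;  [w^1] = -1/6;  [w^2] = 1/18;  [w^3] = -7/324.
So c_3 = f′′′(0)/3! = -7/324.

-7/324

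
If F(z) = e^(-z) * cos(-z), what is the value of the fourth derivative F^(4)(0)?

Multiply the two series term by term and collect like powers.
From the series, [z^4] F = -1/6; multiply by 4! = 24 to get -4.

-4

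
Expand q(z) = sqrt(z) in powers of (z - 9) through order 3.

(z - 9)^3/3888 - (z - 9)^2/216 + (z - 9)/6 + 3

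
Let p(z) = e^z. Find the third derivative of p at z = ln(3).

3

From the series, [(z - ln(3))^3] p = 1/2; multiply by 3! = 6 to get 3.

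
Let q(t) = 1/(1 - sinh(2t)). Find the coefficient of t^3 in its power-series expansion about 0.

Plug the Maclaurin series of the inner function into that of the outer and collect terms.
[t^0] = 1;  [t^1] = 2;  [t^2] = 4;  [t^3] = 28/3.
So c_3 = q′′′(0)/3! = 28/3.

28/3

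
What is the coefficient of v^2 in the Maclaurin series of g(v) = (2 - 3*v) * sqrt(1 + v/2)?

Shift and add copies of the series according to the polynomial's terms.

-13/16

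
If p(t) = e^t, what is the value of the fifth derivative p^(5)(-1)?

The coefficient of (t + 1)^5 in the expansion is e^(-1)/120, so p^(5)(-1) = 5! * (e^(-1)/120) = e^(-1).

e^(-1)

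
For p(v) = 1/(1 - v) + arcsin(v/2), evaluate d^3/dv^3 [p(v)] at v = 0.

49/8

Add the two expansions coefficient-wise.
The coefficient of v^3 in the expansion is 49/48, so p′′′(0) = 3! * (49/48) = 49/8.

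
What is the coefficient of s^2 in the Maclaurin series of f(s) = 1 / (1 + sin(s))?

1

Use the geometric series for the reciprocal, then substitute.
f(0) = 1
f′(0) = -1
f′′(0) = 2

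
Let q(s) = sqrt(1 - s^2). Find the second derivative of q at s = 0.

The coefficient of s^2 in the expansion is -1/2, so q′′(0) = 2! * (-1/2) = -1.

-1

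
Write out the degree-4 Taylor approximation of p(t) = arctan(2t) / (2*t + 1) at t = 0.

Use 1/(1 - r) = Σ r^k on the denominator, then take the Cauchy product.

-32*t^4/3 + 16*t^3/3 - 4*t^2 + 2*t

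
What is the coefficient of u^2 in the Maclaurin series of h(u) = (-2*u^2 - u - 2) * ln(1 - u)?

2

Shift and add copies of the series according to the polynomial's terms.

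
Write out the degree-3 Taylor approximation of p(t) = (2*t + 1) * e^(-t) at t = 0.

5*t^3/6 - 3*t^2/2 + t + 1

Multiply each power in the prefactor through the base expansion.
p(0) = 1
p′(0) = 1
p′′(0) = -3
p′′′(0) = 5
The Taylor polynomial is Σ p^(k)(0)/k! · t^k.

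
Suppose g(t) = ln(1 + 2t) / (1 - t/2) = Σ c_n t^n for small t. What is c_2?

-1

Write out both Maclaurin series and multiply, keeping only the needed powers.
g(0) = 0
g′(0) = 2
g′′(0) = -2
Then c_k = g^(k)(0)/k! gives each Taylor coefficient.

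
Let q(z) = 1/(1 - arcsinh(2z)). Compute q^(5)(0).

2208

Substitute the inner expansion into the outer series and collect powers.
The coefficient of z^5 in the expansion is 92/5, so q^(5)(0) = 5! * (92/5) = 2208.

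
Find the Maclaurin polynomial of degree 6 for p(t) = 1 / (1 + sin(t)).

17*t^6/45 - 61*t^5/120 + 2*t^4/3 - 5*t^3/6 + t^2 - t + 1

Expand as Σ (-1)^k u^k with u equal to the inner function's series.
p(0) = 1
p′(0) = -1
p′′(0) = 2
p′′′(0) = -5
p^(4)(0) = 16
p^(5)(0) = -61
p^(6)(0) = 272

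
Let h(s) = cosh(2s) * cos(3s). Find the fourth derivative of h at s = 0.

Take the Cauchy product of the two expansions.
From the series, [s^4] h = -119/24; multiply by 4! = 24 to get -119.

-119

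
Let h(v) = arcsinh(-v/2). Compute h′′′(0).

Apply the Taylor formula c_k = f^(k)(a)/k!.
The coefficient of v^3 in the expansion is 1/48, so h′′′(0) = 3! * (1/48) = 1/8.

1/8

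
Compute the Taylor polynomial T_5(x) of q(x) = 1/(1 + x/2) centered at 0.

q(0) = 1
q′(0) = -1/2
q′′(0) = 1/2
q′′′(0) = -3/4
q^(4)(0) = 3/2
q^(5)(0) = -15/4

-x^5/32 + x^4/16 - x^3/8 + x^2/4 - x/2 + 1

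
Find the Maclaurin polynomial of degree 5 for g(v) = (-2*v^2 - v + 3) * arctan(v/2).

49*v^5/480 + v^4/24 - 9*v^3/8 - v^2/2 + 3*v/2

Distribute the polynomial across the series and collect like powers.
g(0) = 0
g′(0) = 3/2
g′′(0) = -1
g′′′(0) = -27/4
g^(4)(0) = 1
g^(5)(0) = 49/4
Then c_k = g^(k)(0)/k! gives each Taylor coefficient.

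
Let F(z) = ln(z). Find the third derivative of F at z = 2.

1/4

Differentiate repeatedly and evaluate at the center.
The coefficient of (z - 2)^3 in the expansion is 1/24, so F′′′(2) = 3! * (1/24) = 1/4.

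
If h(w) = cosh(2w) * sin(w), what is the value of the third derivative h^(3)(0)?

11

Take the Cauchy product of the two expansions.
The coefficient of w^3 in the expansion is 11/6, so h′′′(0) = 3! * (11/6) = 11.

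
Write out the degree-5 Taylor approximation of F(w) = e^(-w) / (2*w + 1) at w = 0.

-6331*w^5/120 + 211*w^4/8 - 79*w^3/6 + 13*w^2/2 - 3*w + 1

Use 1/(1 - r) = Σ r^k on the denominator, then take the Cauchy product.
F(0) = 1
F′(0) = -3
F′′(0) = 13
F′′′(0) = -79
F^(4)(0) = 633
F^(5)(0) = -6331
Then c_k = F^(k)(0)/k! gives each Taylor coefficient.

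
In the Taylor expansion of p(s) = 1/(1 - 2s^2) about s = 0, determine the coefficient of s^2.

Differentiate repeatedly and evaluate at the center.
[s^0] = 1;  [s^1] = 0;  [s^2] = 2.
So c_2 = p′′(0)/2! = 2.

2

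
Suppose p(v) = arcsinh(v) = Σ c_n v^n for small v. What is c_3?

-1/6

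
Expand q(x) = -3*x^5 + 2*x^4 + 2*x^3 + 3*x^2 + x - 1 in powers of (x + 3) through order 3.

Compute the successive derivatives at the expansion point and divide by k!.

-292*(x + 3)^3 + 903*(x + 3)^2 - 1394*(x + 3) + 860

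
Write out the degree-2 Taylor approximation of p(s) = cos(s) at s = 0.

Use the known series and substitute for the argument.
p(0) = 1
p′(0) = 0
p′′(0) = -1

1 - s^2/2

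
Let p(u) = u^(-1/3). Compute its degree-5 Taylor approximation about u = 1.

Differentiate repeatedly and evaluate at the center.
p(1) = 1
p′(1) = -1/3
p′′(1) = 4/9
p′′′(1) = -28/27
p^(4)(1) = 280/81
p^(5)(1) = -3640/243

-91*(u - 1)^5/729 + 35*(u - 1)^4/243 - 14*(u - 1)^3/81 + 2*(u - 1)^2/9 - (u - 1)/3 + 1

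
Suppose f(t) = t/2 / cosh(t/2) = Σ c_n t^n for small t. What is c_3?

-1/16

Invert the denominator's series and multiply.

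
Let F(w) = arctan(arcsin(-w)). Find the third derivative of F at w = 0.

1

Compose series: expand the inner function first, then feed it into the outer expansion.
The coefficient of w^3 in the expansion is 1/6, so F′′′(0) = 3! * (1/6) = 1.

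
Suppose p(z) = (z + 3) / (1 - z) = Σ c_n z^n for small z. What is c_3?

Multiply each power in the prefactor through the base expansion.
[z^0] = 3;  [z^1] = 4;  [z^2] = 4;  [z^3] = 4.

4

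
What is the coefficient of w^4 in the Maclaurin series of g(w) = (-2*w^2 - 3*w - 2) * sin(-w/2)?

-1/16

Multiply each power in the prefactor through the base expansion.
g(0) = 0
g′(0) = 1
g′′(0) = 3
g′′′(0) = 23/4
g^(4)(0) = -3/2
So c_4 = g^(4)(0)/4! = -1/16.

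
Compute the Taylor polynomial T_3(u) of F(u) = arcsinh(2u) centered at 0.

-4*u^3/3 + 2*u

F(0) = 0
F′(0) = 2
F′′(0) = 0
F′′′(0) = -8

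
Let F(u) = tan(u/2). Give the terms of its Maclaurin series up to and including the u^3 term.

[u^0] = 0;  [u^1] = 1/2;  [u^2] = 0;  [u^3] = 1/24.

u^3/24 + u/2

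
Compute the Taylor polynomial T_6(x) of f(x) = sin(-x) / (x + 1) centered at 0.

101*x^6/120 - 101*x^5/120 + 5*x^4/6 - 5*x^3/6 + x^2 - x

Multiply the numerator's expansion by the denominator's geometric series.
f(0) = 0
f′(0) = -1
f′′(0) = 2
f′′′(0) = -5
f^(4)(0) = 20
f^(5)(0) = -101
f^(6)(0) = 606
Then c_k = f^(k)(0)/k! gives each Taylor coefficient.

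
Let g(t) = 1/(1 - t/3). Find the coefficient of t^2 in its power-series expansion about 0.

g(0) = 1
g′(0) = 1/3
g′′(0) = 2/9
Dividing each by k! gives the coefficients c_0, ..., c_2.

1/9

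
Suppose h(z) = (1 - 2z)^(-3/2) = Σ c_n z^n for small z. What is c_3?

35/2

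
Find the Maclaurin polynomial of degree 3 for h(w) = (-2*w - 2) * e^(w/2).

Shift and add copies of the series according to the polynomial's terms.
h(0) = -2
h′(0) = -3
h′′(0) = -5/2
h′′′(0) = -7/4
Then c_k = h^(k)(0)/k! gives each Taylor coefficient.

-7*w^3/24 - 5*w^2/4 - 3*w - 2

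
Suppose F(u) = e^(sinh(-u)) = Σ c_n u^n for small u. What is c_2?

Substitute the inner expansion into the outer series and collect powers.
F(0) = 1
F′(0) = -1
F′′(0) = 1
So c_2 = F′′(0)/2! = 1/2.

1/2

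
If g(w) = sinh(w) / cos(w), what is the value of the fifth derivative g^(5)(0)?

36

Divide the numerator series by the denominator series (power-series long division).
From the series, [w^5] g = 3/10; multiply by 5! = 120 to get 36.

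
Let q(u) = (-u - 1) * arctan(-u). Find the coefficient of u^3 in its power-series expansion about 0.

-1/3

Multiply each power in the prefactor through the base expansion.
[u^0] = 0;  [u^1] = 1;  [u^2] = 1;  [u^3] = -1/3.
So c_3 = q′′′(0)/3! = -1/3.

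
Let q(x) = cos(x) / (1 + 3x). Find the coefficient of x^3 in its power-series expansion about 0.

Expand each factor separately, then convolve coefficients.
q(0) = 1
q′(0) = -3
q′′(0) = 17
q′′′(0) = -153

-51/2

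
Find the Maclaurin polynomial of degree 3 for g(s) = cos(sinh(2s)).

1 - 2*s^2

Substitute the inner expansion into the outer series and collect powers.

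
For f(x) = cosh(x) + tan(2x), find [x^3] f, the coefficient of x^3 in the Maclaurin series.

Combine the two series term by term.
[x^0] = 1;  [x^1] = 2;  [x^2] = 1/2;  [x^3] = 8/3.
So c_3 = f′′′(0)/3! = 8/3.

8/3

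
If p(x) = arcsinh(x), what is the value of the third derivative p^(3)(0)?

-1

From the series, [x^3] p = -1/6; multiply by 3! = 6 to get -1.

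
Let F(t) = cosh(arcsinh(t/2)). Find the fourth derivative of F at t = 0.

-3/16

Let u equal the inner series; expand the outer function in u and truncate.
The coefficient of t^4 in the expansion is -1/128, so F^(4)(0) = 4! * (-1/128) = -3/16.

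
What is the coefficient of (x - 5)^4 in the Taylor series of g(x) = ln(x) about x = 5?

-1/2500

[(x - 5)^0] = ln(5);  [(x - 5)^1] = 1/5;  [(x - 5)^2] = -1/50;  [(x - 5)^3] = 1/375;  [(x - 5)^4] = -1/2500.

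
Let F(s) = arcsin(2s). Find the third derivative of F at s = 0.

The coefficient of s^3 in the expansion is 4/3, so F′′′(0) = 3! * (4/3) = 8.

8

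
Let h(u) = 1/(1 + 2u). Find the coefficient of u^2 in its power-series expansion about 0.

4

[u^0] = 1;  [u^1] = -2;  [u^2] = 4.
So c_2 = h′′(0)/2! = 4.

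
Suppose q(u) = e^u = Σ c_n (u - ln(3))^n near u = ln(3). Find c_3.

1/2

[(u - ln(3))^0] = 3;  [(u - ln(3))^1] = 3;  [(u - ln(3))^2] = 3/2;  [(u - ln(3))^3] = 1/2.
So c_3 = q′′′(ln(3))/3! = 1/2.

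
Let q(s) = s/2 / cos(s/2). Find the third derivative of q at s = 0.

Write the quotient as an unknown series and match coefficients against numerator = denominator · series.
The coefficient of s^3 in the expansion is 1/16, so q′′′(0) = 3! * (1/16) = 3/8.

3/8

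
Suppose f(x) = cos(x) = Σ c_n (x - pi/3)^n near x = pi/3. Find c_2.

-1/4

f(pi/3) = 1/2
f′(pi/3) = -sqrt(3)/2
f′′(pi/3) = -1/2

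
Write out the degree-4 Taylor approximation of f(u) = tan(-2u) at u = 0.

[u^0] = 0;  [u^1] = -2;  [u^2] = 0;  [u^3] = -8/3;  [u^4] = 0.

-8*u^3/3 - 2*u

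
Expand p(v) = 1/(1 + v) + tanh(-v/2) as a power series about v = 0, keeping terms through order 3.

-23*v^3/24 + v^2 - 3*v/2 + 1

Add the two expansions coefficient-wise.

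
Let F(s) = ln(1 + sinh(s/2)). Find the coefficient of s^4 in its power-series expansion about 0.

Let u equal the inner series; expand the outer function in u and truncate.
So c_4 = F^(4)(0)/4! = -5/192.

-5/192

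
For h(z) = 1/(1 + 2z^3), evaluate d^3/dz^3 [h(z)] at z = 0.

-12

Differentiate repeatedly and evaluate at the center.
The coefficient of z^3 in the expansion is -2, so h′′′(0) = 3! * (-2) = -12.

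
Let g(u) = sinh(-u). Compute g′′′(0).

-1

From the series, [u^3] g = -1/6; multiply by 3! = 6 to get -1.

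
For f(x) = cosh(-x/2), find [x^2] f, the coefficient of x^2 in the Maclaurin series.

1/8

[x^0] = 1;  [x^1] = 0;  [x^2] = 1/8.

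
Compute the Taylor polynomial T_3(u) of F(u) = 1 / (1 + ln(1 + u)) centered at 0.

-7*u^3/3 + 3*u^2/2 - u + 1

Write 1/(1+u) = 1 - u + u^2 - u^3 + ... and substitute the series for u.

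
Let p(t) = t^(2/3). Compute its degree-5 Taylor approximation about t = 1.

Apply the Taylor formula c_k = f^(k)(a)/k!.
[(t - 1)^0] = 1;  [(t - 1)^1] = 2/3;  [(t - 1)^2] = -1/9;  [(t - 1)^3] = 4/81;  [(t - 1)^4] = -7/243;  [(t - 1)^5] = 14/729.

14*(t - 1)^5/729 - 7*(t - 1)^4/243 + 4*(t - 1)^3/81 - (t - 1)^2/9 + 2*(t - 1)/3 + 1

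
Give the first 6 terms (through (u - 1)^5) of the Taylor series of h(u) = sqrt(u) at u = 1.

Differentiate repeatedly and evaluate at the center.
[(u - 1)^0] = 1;  [(u - 1)^1] = 1/2;  [(u - 1)^2] = -1/8;  [(u - 1)^3] = 1/16;  [(u - 1)^4] = -5/128;  [(u - 1)^5] = 7/256.

7*(u - 1)^5/256 - 5*(u - 1)^4/128 + (u - 1)^3/16 - (u - 1)^2/8 + (u - 1)/2 + 1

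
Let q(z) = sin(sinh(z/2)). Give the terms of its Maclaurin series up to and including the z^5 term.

Substitute the inner expansion into the outer series and collect powers.
[z^0] = 0;  [z^1] = 1/2;  [z^2] = 0;  [z^3] = 0;  [z^4] = 0;  [z^5] = -1/480.

-z^5/480 + z/2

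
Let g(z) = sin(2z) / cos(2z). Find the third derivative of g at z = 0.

Write the quotient as an unknown series and match coefficients against numerator = denominator · series.
From the series, [z^3] g = 8/3; multiply by 3! = 6 to get 16.

16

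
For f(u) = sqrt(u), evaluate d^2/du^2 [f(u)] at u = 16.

-1/256

Differentiate repeatedly and evaluate at the center.
The coefficient of (u - 16)^2 in the expansion is -1/512, so f′′(16) = 2! * (-1/512) = -1/256.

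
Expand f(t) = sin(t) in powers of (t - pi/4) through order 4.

sqrt(2)*(t - pi/4)^4/48 - sqrt(2)*(t - pi/4)^3/12 - sqrt(2)*(t - pi/4)^2/4 + sqrt(2)*(t - pi/4)/2 + sqrt(2)/2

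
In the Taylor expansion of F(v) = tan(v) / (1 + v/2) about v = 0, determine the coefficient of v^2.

-1/2

Multiply the two series term by term and collect like powers.
F(0) = 0
F′(0) = 1
F′′(0) = -1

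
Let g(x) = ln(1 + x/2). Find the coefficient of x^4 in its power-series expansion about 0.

g(0) = 0
g′(0) = 1/2
g′′(0) = -1/4
g′′′(0) = 1/4
g^(4)(0) = -3/8
Then c_k = g^(k)(0)/k! gives each Taylor coefficient.

-1/64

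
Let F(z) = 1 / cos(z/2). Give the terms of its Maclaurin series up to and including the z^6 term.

Divide the numerator series by the denominator series (power-series long division).
F(0) = 1
F′(0) = 0
F′′(0) = 1/4
F′′′(0) = 0
F^(4)(0) = 5/16
F^(5)(0) = 0
F^(6)(0) = 61/64

61*z^6/46080 + 5*z^4/384 + z^2/8 + 1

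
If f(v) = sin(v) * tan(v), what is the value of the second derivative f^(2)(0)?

2

Write out both Maclaurin series and multiply, keeping only the needed powers.
The coefficient of v^2 in the expansion is 1, so f′′(0) = 2! * (1) = 2.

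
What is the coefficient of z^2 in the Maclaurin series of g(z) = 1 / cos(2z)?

Write the quotient as an unknown series and match coefficients against numerator = denominator · series.
So c_2 = g′′(0)/2! = 2.

2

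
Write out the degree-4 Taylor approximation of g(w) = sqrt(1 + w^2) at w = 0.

Differentiate repeatedly and evaluate at the center.
[w^0] = 1;  [w^1] = 0;  [w^2] = 1/2;  [w^3] = 0;  [w^4] = -1/8.

-w^4/8 + w^2/2 + 1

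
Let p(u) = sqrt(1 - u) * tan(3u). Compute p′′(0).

Write out both Maclaurin series and multiply, keeping only the needed powers.
From the series, [u^2] p = -3/2; multiply by 2! = 2 to get -3.

-3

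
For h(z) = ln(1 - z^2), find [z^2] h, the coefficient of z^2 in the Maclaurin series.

-1

h(0) = 0
h′(0) = 0
h′′(0) = -2
Dividing each by k! gives the coefficients c_0, ..., c_2.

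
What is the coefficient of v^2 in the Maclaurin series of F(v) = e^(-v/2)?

1/8

F(0) = 1
F′(0) = -1/2
F′′(0) = 1/4
Dividing each by k! gives the coefficients c_0, ..., c_2.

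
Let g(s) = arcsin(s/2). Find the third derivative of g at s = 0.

1/8

From the series, [s^3] g = 1/48; multiply by 3! = 6 to get 1/8.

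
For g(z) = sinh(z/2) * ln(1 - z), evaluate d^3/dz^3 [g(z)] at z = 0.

Multiply the two series term by term and collect like powers.
From the series, [z^3] g = -1/4; multiply by 3! = 6 to get -3/2.

-3/2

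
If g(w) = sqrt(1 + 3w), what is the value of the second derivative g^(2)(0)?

-9/4

The coefficient of w^2 in the expansion is -9/8, so g′′(0) = 2! * (-9/8) = -9/4.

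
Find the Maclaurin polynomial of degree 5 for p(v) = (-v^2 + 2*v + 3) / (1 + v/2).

5*v^5/32 - 5*v^4/16 + 5*v^3/8 - 5*v^2/4 + v/2 + 3

Distribute the polynomial across the series and collect like powers.
p(0) = 3
p′(0) = 1/2
p′′(0) = -5/2
p′′′(0) = 15/4
p^(4)(0) = -15/2
p^(5)(0) = 75/4
The Taylor polynomial is Σ p^(k)(0)/k! · v^k.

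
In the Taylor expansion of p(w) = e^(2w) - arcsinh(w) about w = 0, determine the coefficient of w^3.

Add the two expansions coefficient-wise.
p(0) = 1
p′(0) = 1
p′′(0) = 4
p′′′(0) = 9
The Taylor polynomial is Σ p^(k)(0)/k! · w^k.

3/2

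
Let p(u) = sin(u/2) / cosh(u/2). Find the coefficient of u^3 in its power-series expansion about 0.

-1/12

Divide the numerator series by the denominator series (power-series long division).
p(0) = 0
p′(0) = 1/2
p′′(0) = 0
p′′′(0) = -1/2
Then c_k = p^(k)(0)/k! gives each Taylor coefficient.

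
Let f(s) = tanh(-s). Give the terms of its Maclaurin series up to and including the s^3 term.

s^3/3 - s

[s^0] = 0;  [s^1] = -1;  [s^2] = 0;  [s^3] = 1/3.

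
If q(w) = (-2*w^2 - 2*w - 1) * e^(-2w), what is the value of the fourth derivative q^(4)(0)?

-48

Shift and add copies of the series according to the polynomial's terms.
The coefficient of w^4 in the expansion is -2, so q^(4)(0) = 4! * (-2) = -48.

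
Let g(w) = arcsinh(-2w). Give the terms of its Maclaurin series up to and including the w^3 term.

g(0) = 0
g′(0) = -2
g′′(0) = 0
g′′′(0) = 8

4*w^3/3 - 2*w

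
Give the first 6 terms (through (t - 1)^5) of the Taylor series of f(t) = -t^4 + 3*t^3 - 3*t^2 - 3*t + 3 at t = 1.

-(t - 1)^4 - (t - 1)^3 - 4*(t - 1) - 1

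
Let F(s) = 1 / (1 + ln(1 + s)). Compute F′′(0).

3

Use the geometric series for the reciprocal, then substitute.
From the series, [s^2] F = 3/2; multiply by 2! = 2 to get 3.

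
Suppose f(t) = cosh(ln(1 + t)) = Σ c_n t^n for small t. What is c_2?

1/2

Let u equal the inner series; expand the outer function in u and truncate.
So c_2 = f′′(0)/2! = 1/2.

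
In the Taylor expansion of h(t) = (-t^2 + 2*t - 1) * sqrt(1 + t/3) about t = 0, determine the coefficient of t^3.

Distribute the polynomial across the series and collect like powers.

-85/432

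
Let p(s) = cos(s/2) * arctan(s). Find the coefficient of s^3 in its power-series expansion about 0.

Write out both Maclaurin series and multiply, keeping only the needed powers.

-11/24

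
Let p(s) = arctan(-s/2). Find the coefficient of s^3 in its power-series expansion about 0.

1/24

[s^0] = 0;  [s^1] = -1/2;  [s^2] = 0;  [s^3] = 1/24.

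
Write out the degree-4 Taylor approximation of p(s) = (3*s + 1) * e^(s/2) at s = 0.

25*s^4/384 + 19*s^3/48 + 13*s^2/8 + 7*s/2 + 1

Shift and add copies of the series according to the polynomial's terms.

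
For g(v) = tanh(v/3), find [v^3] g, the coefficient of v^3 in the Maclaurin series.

g(0) = 0
g′(0) = 1/3
g′′(0) = 0
g′′′(0) = -2/27
So c_3 = g′′′(0)/3! = -1/81.

-1/81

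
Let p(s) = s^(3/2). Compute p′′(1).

The coefficient of (s - 1)^2 in the expansion is 3/8, so p′′(1) = 2! * (3/8) = 3/4.

3/4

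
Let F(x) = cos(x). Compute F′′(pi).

1

Differentiate repeatedly and evaluate at the center.
From the series, [(x - pi)^2] F = 1/2; multiply by 2! = 2 to get 1.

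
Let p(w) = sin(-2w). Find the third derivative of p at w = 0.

From the series, [w^3] p = 4/3; multiply by 3! = 6 to get 8.

8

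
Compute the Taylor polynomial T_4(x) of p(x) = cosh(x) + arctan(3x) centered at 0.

Combine the two series term by term.
p(0) = 1
p′(0) = 3
p′′(0) = 1
p′′′(0) = -54
p^(4)(0) = 1

x^4/24 - 9*x^3 + x^2/2 + 3*x + 1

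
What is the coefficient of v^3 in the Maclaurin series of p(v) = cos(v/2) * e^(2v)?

13/12

Expand each factor separately, then convolve coefficients.
[v^0] = 1;  [v^1] = 2;  [v^2] = 15/8;  [v^3] = 13/12.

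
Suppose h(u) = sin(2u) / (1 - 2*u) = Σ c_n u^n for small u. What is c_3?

20/3

Expand 1/(denominator) as a geometric series and multiply by the numerator's series.
h(0) = 0
h′(0) = 2
h′′(0) = 8
h′′′(0) = 40
So c_3 = h′′′(0)/3! = 20/3.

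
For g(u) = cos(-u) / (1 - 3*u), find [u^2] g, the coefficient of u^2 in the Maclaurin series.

17/2

Expand 1/(denominator) as a geometric series and multiply by the numerator's series.
[u^0] = 1;  [u^1] = 3;  [u^2] = 17/2.
So c_2 = g′′(0)/2! = 17/2.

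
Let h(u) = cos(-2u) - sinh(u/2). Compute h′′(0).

-4

Combine the two series term by term.
The coefficient of u^2 in the expansion is -2, so h′′(0) = 2! * (-2) = -4.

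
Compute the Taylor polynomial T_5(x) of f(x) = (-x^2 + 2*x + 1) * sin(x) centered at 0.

Distribute the polynomial across the series and collect like powers.
[x^0] = 0;  [x^1] = 1;  [x^2] = 2;  [x^3] = -7/6;  [x^4] = -1/3;  [x^5] = 7/40.

7*x^5/40 - x^4/3 - 7*x^3/6 + 2*x^2 + x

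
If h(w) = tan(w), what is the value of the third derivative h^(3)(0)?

2

From the series, [w^3] h = 1/3; multiply by 3! = 6 to get 2.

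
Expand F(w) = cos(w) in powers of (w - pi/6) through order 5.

F(pi/6) = sqrt(3)/2
F′(pi/6) = -1/2
F′′(pi/6) = -sqrt(3)/2
F′′′(pi/6) = 1/2
F^(4)(pi/6) = sqrt(3)/2
F^(5)(pi/6) = -1/2
The Taylor polynomial is Σ F^(k)(pi/6)/k! · (w - pi/6)^k.

-(w - pi/6)^5/240 + sqrt(3)*(w - pi/6)^4/48 + (w - pi/6)^3/12 - sqrt(3)*(w - pi/6)^2/4 - (w - pi/6)/2 + sqrt(3)/2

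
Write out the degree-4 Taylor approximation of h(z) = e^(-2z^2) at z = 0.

h(0) = 1
h′(0) = 0
h′′(0) = -4
h′′′(0) = 0
h^(4)(0) = 48
Then c_k = h^(k)(0)/k! gives each Taylor coefficient.

2*z^4 - 2*z^2 + 1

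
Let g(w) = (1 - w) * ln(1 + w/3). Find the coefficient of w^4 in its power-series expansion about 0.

-5/324

Shift and add copies of the series according to the polynomial's terms.
g(0) = 0
g′(0) = 1/3
g′′(0) = -7/9
g′′′(0) = 11/27
g^(4)(0) = -10/27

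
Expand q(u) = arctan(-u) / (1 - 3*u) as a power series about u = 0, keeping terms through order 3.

Expand 1/(denominator) as a geometric series and multiply by the numerator's series.
q(0) = 0
q′(0) = -1
q′′(0) = -6
q′′′(0) = -52
Dividing each by k! gives the coefficients c_0, ..., c_3.

-26*u^3/3 - 3*u^2 - u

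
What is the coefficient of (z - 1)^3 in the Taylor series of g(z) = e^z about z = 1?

[(z - 1)^0] = e;  [(z - 1)^1] = e;  [(z - 1)^2] = e/2;  [(z - 1)^3] = e/6.

e/6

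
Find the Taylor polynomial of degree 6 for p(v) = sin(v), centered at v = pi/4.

-sqrt(2)*(v - pi/4)^6/1440 + sqrt(2)*(v - pi/4)^5/240 + sqrt(2)*(v - pi/4)^4/48 - sqrt(2)*(v - pi/4)^3/12 - sqrt(2)*(v - pi/4)^2/4 + sqrt(2)*(v - pi/4)/2 + sqrt(2)/2

Use the known series and substitute for the argument.
p(pi/4) = sqrt(2)/2
p′(pi/4) = sqrt(2)/2
p′′(pi/4) = -sqrt(2)/2
p′′′(pi/4) = -sqrt(2)/2
p^(4)(pi/4) = sqrt(2)/2
p^(5)(pi/4) = sqrt(2)/2
p^(6)(pi/4) = -sqrt(2)/2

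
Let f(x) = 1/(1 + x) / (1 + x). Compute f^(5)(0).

-720

Write out both Maclaurin series and multiply, keeping only the needed powers.
From the series, [x^5] f = -6; multiply by 5! = 120 to get -720.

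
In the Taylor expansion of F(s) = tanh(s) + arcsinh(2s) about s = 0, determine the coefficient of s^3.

Expand each term separately and add.
F(0) = 0
F′(0) = 3
F′′(0) = 0
F′′′(0) = -10

-5/3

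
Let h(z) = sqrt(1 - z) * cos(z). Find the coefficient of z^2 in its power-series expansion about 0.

-5/8

Multiply the two series term by term and collect like powers.
[z^0] = 1;  [z^1] = -1/2;  [z^2] = -5/8.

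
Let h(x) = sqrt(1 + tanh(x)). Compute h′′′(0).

Plug the Maclaurin series of the inner function into that of the outer and collect terms.
The coefficient of x^3 in the expansion is -5/48, so h′′′(0) = 3! * (-5/48) = -5/8.

-5/8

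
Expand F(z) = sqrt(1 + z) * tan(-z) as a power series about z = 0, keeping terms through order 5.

Expand each factor separately, then convolve coefficients.
F(0) = 0
F′(0) = -1
F′′(0) = -1
F′′′(0) = -5/4
F^(4)(0) = -11/2
F^(5)(0) = -101/16
Dividing each by k! gives the coefficients c_0, ..., c_5.

-101*z^5/1920 - 11*z^4/48 - 5*z^3/24 - z^2/2 - z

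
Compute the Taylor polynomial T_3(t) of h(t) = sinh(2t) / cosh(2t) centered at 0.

Invert the denominator's series and multiply.
[t^0] = 0;  [t^1] = 2;  [t^2] = 0;  [t^3] = -8/3.

-8*t^3/3 + 2*t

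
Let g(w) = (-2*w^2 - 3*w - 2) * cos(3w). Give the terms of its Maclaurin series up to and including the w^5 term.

-81*w^5/8 + 9*w^4/4 + 27*w^3/2 + 7*w^2 - 3*w - 2

Multiply each power in the prefactor through the base expansion.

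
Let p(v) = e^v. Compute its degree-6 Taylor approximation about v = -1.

Apply the Taylor formula c_k = f^(k)(a)/k!.
p(-1) = e^(-1)
p′(-1) = e^(-1)
p′′(-1) = e^(-1)
p′′′(-1) = e^(-1)
p^(4)(-1) = e^(-1)
p^(5)(-1) = e^(-1)
p^(6)(-1) = e^(-1)

(v + 1)^6*e^(-1)/720 + (v + 1)^5*e^(-1)/120 + (v + 1)^4*e^(-1)/24 + (v + 1)^3*e^(-1)/6 + (v + 1)^2*e^(-1)/2 + (v + 1)*e^(-1) + e^(-1)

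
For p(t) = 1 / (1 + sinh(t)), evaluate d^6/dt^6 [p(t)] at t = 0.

1232

Use the geometric series for the reciprocal, then substitute.
From the series, [t^6] p = 77/45; multiply by 6! = 720 to get 1232.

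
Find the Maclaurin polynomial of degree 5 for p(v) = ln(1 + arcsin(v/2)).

53*v^5/3840 - 5*v^4/192 + v^3/16 - v^2/8 + v/2

Plug the Maclaurin series of the inner function into that of the outer and collect terms.
p(0) = 0
p′(0) = 1/2
p′′(0) = -1/4
p′′′(0) = 3/8
p^(4)(0) = -5/8
p^(5)(0) = 53/32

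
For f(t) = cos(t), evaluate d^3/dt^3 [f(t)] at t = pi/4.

From the series, [(t - pi/4)^3] f = sqrt(2)/12; multiply by 3! = 6 to get sqrt(2)/2.

sqrt(2)/2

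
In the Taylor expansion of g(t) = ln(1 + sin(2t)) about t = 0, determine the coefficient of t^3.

4/3

Plug the Maclaurin series of the inner function into that of the outer and collect terms.
So c_3 = g′′′(0)/3! = 4/3.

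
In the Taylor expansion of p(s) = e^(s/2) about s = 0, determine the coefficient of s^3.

1/48

Differentiate repeatedly and evaluate at the center.
[s^0] = 1;  [s^1] = 1/2;  [s^2] = 1/8;  [s^3] = 1/48.
So c_3 = p′′′(0)/3! = 1/48.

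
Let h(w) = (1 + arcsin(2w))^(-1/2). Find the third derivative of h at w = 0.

-19

Compose series: expand the inner function first, then feed it into the outer expansion.
The coefficient of w^3 in the expansion is -19/6, so h′′′(0) = 3! * (-19/6) = -19.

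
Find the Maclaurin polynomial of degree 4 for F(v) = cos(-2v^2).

1 - 2*v^4

F(0) = 1
F′(0) = 0
F′′(0) = 0
F′′′(0) = 0
F^(4)(0) = -48
Then c_k = F^(k)(0)/k! gives each Taylor coefficient.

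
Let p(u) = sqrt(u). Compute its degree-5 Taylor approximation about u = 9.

7*(u - 9)^5/5038848 - 5*(u - 9)^4/279936 + (u - 9)^3/3888 - (u - 9)^2/216 + (u - 9)/6 + 3

p(9) = 3
p′(9) = 1/6
p′′(9) = -1/108
p′′′(9) = 1/648
p^(4)(9) = -5/11664
p^(5)(9) = 35/209952
Then c_k = p^(k)(9)/k! gives each Taylor coefficient.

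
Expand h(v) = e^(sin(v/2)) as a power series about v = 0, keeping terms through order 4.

-v^4/128 + v^2/8 + v/2 + 1

Substitute the inner expansion into the outer series and collect powers.
[v^0] = 1;  [v^1] = 1/2;  [v^2] = 1/8;  [v^3] = 0;  [v^4] = -1/128.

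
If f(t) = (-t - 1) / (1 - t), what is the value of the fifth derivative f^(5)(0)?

-240

Shift and add copies of the series according to the polynomial's terms.
The coefficient of t^5 in the expansion is -2, so f^(5)(0) = 5! * (-2) = -240.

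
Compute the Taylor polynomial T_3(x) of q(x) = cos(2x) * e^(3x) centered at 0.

Expand each factor separately, then convolve coefficients.

-3*x^3/2 + 5*x^2/2 + 3*x + 1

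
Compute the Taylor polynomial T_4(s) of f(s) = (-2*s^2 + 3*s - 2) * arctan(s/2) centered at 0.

-s^4/8 - 11*s^3/12 + 3*s^2/2 - s

Shift and add copies of the series according to the polynomial's terms.
f(0) = 0
f′(0) = -1
f′′(0) = 3
f′′′(0) = -11/2
f^(4)(0) = -3
Then c_k = f^(k)(0)/k! gives each Taylor coefficient.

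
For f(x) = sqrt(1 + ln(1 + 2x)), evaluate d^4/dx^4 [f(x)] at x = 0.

Compose series: expand the inner function first, then feed it into the outer expansion.
From the series, [x^4] f = -143/24; multiply by 4! = 24 to get -143.

-143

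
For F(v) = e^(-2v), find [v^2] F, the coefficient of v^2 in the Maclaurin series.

2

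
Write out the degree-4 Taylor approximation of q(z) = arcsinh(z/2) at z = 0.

-z^3/48 + z/2

Use the known series and substitute for the argument.
[z^0] = 0;  [z^1] = 1/2;  [z^2] = 0;  [z^3] = -1/48;  [z^4] = 0.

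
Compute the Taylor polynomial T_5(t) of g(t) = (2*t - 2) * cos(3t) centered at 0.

Multiply each power in the prefactor through the base expansion.
g(0) = -2
g′(0) = 2
g′′(0) = 18
g′′′(0) = -54
g^(4)(0) = -162
g^(5)(0) = 810
Dividing each by k! gives the coefficients c_0, ..., c_5.

27*t^5/4 - 27*t^4/4 - 9*t^3 + 9*t^2 + 2*t - 2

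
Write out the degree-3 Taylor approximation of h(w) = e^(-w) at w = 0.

-w^3/6 + w^2/2 - w + 1

[w^0] = 1;  [w^1] = -1;  [w^2] = 1/2;  [w^3] = -1/6.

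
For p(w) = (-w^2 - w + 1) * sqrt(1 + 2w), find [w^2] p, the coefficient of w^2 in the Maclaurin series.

-5/2

Multiply each power in the prefactor through the base expansion.
p(0) = 1
p′(0) = 0
p′′(0) = -5
So c_2 = p′′(0)/2! = -5/2.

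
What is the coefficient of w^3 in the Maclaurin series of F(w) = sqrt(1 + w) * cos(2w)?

-15/16

Take the Cauchy product of the two expansions.
F(0) = 1
F′(0) = 1/2
F′′(0) = -17/4
F′′′(0) = -45/8
Then c_k = F^(k)(0)/k! gives each Taylor coefficient.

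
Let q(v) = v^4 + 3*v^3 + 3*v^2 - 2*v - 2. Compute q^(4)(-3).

Apply the Taylor formula c_k = f^(k)(a)/k!.
From the series, [(v + 3)^4] q = 1; multiply by 4! = 24 to get 24.

24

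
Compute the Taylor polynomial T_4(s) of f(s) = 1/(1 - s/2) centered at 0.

s^4/16 + s^3/8 + s^2/4 + s/2 + 1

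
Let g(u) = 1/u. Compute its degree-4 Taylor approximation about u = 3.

g(3) = 1/3
g′(3) = -1/9
g′′(3) = 2/27
g′′′(3) = -2/27
g^(4)(3) = 8/81
Then c_k = g^(k)(3)/k! gives each Taylor coefficient.

(u - 3)^4/243 - (u - 3)^3/81 + (u - 3)^2/27 - (u - 3)/9 + 1/3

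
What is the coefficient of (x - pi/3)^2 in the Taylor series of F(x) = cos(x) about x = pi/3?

-1/4

[(x - pi/3)^0] = 1/2;  [(x - pi/3)^1] = -sqrt(3)/2;  [(x - pi/3)^2] = -1/4.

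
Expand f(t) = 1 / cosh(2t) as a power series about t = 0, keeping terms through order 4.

Write the quotient as an unknown series and match coefficients against numerator = denominator · series.
f(0) = 1
f′(0) = 0
f′′(0) = -4
f′′′(0) = 0
f^(4)(0) = 80

10*t^4/3 - 2*t^2 + 1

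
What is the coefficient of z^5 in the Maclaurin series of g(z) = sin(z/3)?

Differentiate repeatedly and evaluate at the center.
So c_5 = g^(5)(0)/5! = 1/29160.

1/29160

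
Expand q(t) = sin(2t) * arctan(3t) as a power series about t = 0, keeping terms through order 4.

Write out both Maclaurin series and multiply, keeping only the needed powers.
q(0) = 0
q′(0) = 0
q′′(0) = 12
q′′′(0) = 0
q^(4)(0) = -528
The Taylor polynomial is Σ q^(k)(0)/k! · t^k.

-22*t^4 + 6*t^2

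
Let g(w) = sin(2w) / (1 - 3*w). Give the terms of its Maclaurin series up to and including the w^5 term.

2254*w^5/15 + 50*w^4 + 50*w^3/3 + 6*w^2 + 2*w

Multiply the numerator's expansion by the denominator's geometric series.
g(0) = 0
g′(0) = 2
g′′(0) = 12
g′′′(0) = 100
g^(4)(0) = 1200
g^(5)(0) = 18032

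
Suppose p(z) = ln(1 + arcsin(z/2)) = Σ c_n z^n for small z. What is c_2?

Compose series: expand the inner function first, then feed it into the outer expansion.
p(0) = 0
p′(0) = 1/2
p′′(0) = -1/4
Then c_k = p^(k)(0)/k! gives each Taylor coefficient.

-1/8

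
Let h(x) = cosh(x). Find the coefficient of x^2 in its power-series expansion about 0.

h(0) = 1
h′(0) = 0
h′′(0) = 1
So c_2 = h′′(0)/2! = 1/2.

1/2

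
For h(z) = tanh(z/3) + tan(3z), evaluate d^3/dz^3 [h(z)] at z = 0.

Combine the two series term by term.
From the series, [z^3] h = 728/81; multiply by 3! = 6 to get 1456/27.

1456/27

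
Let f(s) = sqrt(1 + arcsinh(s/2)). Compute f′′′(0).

-1/64

Substitute the inner expansion into the outer series and collect powers.
The coefficient of s^3 in the expansion is -1/384, so f′′′(0) = 3! * (-1/384) = -1/64.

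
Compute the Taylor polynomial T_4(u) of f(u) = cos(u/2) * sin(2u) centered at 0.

Multiply the two series term by term and collect like powers.
[u^0] = 0;  [u^1] = 2;  [u^2] = 0;  [u^3] = -19/12;  [u^4] = 0.

-19*u^3/12 + 2*u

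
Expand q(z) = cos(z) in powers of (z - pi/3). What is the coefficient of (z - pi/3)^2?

q(pi/3) = 1/2
q′(pi/3) = -sqrt(3)/2
q′′(pi/3) = -1/2
The Taylor polynomial is Σ q^(k)(pi/3)/k! · (z - pi/3)^k.

-1/4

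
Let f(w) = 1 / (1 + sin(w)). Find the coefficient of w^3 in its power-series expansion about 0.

-5/6

Expand as Σ (-1)^k u^k with u equal to the inner function's series.
f(0) = 1
f′(0) = -1
f′′(0) = 2
f′′′(0) = -5
So c_3 = f′′′(0)/3! = -5/6.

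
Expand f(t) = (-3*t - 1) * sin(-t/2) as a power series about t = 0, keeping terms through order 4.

Shift and add copies of the series according to the polynomial's terms.
[t^0] = 0;  [t^1] = 1/2;  [t^2] = 3/2;  [t^3] = -1/48;  [t^4] = -1/16.

-t^4/16 - t^3/48 + 3*t^2/2 + t/2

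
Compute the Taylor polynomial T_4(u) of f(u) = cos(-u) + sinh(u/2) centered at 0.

Add the two expansions coefficient-wise.

u^4/24 + u^3/48 - u^2/2 + u/2 + 1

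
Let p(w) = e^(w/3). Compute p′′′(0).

1/27

The coefficient of w^3 in the expansion is 1/162, so p′′′(0) = 3! * (1/162) = 1/27.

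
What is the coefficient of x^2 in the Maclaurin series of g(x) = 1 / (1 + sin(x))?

1

Write 1/(1+u) = 1 - u + u^2 - u^3 + ... and substitute the series for u.
[x^0] = 1;  [x^1] = -1;  [x^2] = 1.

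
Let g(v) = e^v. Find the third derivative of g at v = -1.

Apply the Taylor formula c_k = f^(k)(a)/k!.
The coefficient of (v + 1)^3 in the expansion is e^(-1)/6, so g′′′(-1) = 3! * (e^(-1)/6) = e^(-1).

e^(-1)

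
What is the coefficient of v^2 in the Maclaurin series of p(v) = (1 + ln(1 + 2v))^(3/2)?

-3/2

Plug the Maclaurin series of the inner function into that of the outer and collect terms.
[v^0] = 1;  [v^1] = 3;  [v^2] = -3/2.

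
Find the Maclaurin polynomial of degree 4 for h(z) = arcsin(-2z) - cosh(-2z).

Add the two expansions coefficient-wise.
[z^0] = -1;  [z^1] = -2;  [z^2] = -2;  [z^3] = -4/3;  [z^4] = -2/3.

-2*z^4/3 - 4*z^3/3 - 2*z^2 - 2*z - 1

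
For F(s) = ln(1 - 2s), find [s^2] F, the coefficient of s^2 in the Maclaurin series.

F(0) = 0
F′(0) = -2
F′′(0) = -4
Then c_k = F^(k)(0)/k! gives each Taylor coefficient.

-2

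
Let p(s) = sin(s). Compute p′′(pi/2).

The coefficient of (s - pi/2)^2 in the expansion is -1/2, so p′′(pi/2) = 2! * (-1/2) = -1.

-1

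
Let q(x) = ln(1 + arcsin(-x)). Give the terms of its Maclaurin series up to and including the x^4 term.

-5*x^4/12 - x^3/2 - x^2/2 - x

Substitute the inner expansion into the outer series and collect powers.
[x^0] = 0;  [x^1] = -1;  [x^2] = -1/2;  [x^3] = -1/2;  [x^4] = -5/12.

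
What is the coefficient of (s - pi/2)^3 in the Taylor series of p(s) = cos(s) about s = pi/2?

p(pi/2) = 0
p′(pi/2) = -1
p′′(pi/2) = 0
p′′′(pi/2) = 1
So c_3 = p′′′(pi/2)/3! = 1/6.

1/6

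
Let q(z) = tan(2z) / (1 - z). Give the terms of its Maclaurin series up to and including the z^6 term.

Multiply the two series term by term and collect like powers.
q(0) = 0
q′(0) = 2
q′′(0) = 4
q′′′(0) = 28
q^(4)(0) = 112
q^(5)(0) = 1072
q^(6)(0) = 6432

134*z^6/15 + 134*z^5/15 + 14*z^4/3 + 14*z^3/3 + 2*z^2 + 2*z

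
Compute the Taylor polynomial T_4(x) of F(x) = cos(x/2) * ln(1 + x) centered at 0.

Write out both Maclaurin series and multiply, keeping only the needed powers.

-3*x^4/16 + 5*x^3/24 - x^2/2 + x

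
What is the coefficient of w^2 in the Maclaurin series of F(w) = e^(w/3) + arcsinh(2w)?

1/18

Expand each term separately and add.
F(0) = 1
F′(0) = 7/3
F′′(0) = 1/9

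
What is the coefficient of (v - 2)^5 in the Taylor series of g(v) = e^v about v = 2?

Differentiate repeatedly and evaluate at the center.
[(v - 2)^0] = e^(2);  [(v - 2)^1] = e^(2);  [(v - 2)^2] = e^(2)/2;  [(v - 2)^3] = e^(2)/6;  [(v - 2)^4] = e^(2)/24;  [(v - 2)^5] = e^(2)/120.

e^(2)/120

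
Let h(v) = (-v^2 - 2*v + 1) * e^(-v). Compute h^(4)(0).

-3

Shift and add copies of the series according to the polynomial's terms.
From the series, [v^4] h = -1/8; multiply by 4! = 24 to get -3.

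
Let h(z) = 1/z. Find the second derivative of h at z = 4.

The coefficient of (z - 4)^2 in the expansion is 1/64, so h′′(4) = 2! * (1/64) = 1/32.

1/32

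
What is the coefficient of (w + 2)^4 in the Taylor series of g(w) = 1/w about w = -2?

Use the known series and substitute for the argument.
g(-2) = -1/2
g′(-2) = -1/4
g′′(-2) = -1/4
g′′′(-2) = -3/8
g^(4)(-2) = -3/4

-1/32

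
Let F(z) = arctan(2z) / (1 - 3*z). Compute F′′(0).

12

Expand 1/(denominator) as a geometric series and multiply by the numerator's series.
The coefficient of z^2 in the expansion is 6, so F′′(0) = 2! * (6) = 12.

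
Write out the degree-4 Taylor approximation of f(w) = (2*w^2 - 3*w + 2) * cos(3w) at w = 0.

Multiply each power in the prefactor through the base expansion.

-9*w^4/4 + 27*w^3/2 - 7*w^2 - 3*w + 2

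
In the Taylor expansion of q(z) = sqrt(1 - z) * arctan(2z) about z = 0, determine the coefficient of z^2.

-1

Take the Cauchy product of the two expansions.
[z^0] = 0;  [z^1] = 2;  [z^2] = -1.
So c_2 = q′′(0)/2! = -1.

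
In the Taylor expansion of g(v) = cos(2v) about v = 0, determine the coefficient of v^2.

-2

[v^0] = 1;  [v^1] = 0;  [v^2] = -2.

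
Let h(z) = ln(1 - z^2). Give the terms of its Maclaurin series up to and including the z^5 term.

-z^4/2 - z^2

h(0) = 0
h′(0) = 0
h′′(0) = -2
h′′′(0) = 0
h^(4)(0) = -12
h^(5)(0) = 0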